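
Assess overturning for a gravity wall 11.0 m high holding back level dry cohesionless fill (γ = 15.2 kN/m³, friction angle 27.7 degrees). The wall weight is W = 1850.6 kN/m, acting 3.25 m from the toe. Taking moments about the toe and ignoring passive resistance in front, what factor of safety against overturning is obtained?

4.88

K_a = tan²(45° − 27.7°/2) = 0.3653.
P_a = ½K_aγH² = 0.5×0.3653×15.2×11.0² = 336.0 kN/m, acting at H/3 = 3.667 m above the base.
Overturning moment M_o = P_a × H/3 = 336.0 × 3.667 = 1232.
Resisting moment M_r = W × 3.25 = 1850.6 × 3.25 = 6014.
FS_overturning = M_r/M_o = 6014/1232 = 4.882.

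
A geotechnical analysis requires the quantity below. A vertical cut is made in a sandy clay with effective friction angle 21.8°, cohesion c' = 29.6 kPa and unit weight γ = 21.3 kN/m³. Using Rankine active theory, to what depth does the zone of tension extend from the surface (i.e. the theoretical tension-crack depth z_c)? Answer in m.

K_a = tan²(45° − 21.8°/2) = 0.4584; √K_a = 0.6771.
The active pressure is zero where K_a γ z = 2c√K_a, so z_c = 2c/(γ√K_a) = 2×29.6/(21.3×0.6771) = 4.105 m.

4.11 m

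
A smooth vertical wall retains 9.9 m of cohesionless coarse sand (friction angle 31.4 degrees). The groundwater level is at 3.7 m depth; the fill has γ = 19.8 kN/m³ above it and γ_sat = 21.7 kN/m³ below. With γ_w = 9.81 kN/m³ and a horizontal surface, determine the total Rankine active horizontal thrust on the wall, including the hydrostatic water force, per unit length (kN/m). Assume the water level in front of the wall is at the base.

446 kN/m

K_a = tan²(45° − φ/2) = 0.3149.
γ' = 21.7 − 9.81 = 11.89 kN/m³. Depth below WT = 6.2 m.
σ'_h at WT = K_a γ d_w = 23.07 kPa; at base = 23.07 + K_a γ' × 6.2 = 46.29 kPa.
P₁ (0–3.7 m) = ½×23.07×3.7 = 42.68. P₂ (3.7–9.9 m) = ½(23.07+46.29)×6.2 = 215.0.
P_w = ½ γ_w h₂² = 0.5×9.81×6.2² = 188.5. Total = 42.68+215.0+188.5 = 446.2 kN/m.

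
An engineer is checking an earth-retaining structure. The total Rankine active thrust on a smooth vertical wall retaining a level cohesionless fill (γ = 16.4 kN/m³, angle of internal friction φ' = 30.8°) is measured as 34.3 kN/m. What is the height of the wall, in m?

3.60 m

K_a = 0.3227. P_a = ½ K_a γ H² ⇒ H = √(2P_a/(K_a γ)).
H = √(2×34.3/(0.3227×16.4)) = 3.600 m.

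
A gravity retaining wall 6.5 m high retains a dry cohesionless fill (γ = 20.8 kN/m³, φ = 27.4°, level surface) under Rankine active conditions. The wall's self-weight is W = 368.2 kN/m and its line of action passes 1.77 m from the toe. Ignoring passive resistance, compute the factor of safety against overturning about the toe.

K_a = tan²(45° − 27.4°/2) = 0.3697.
P_a = ½K_aγH² = 0.5×0.3697×20.8×6.5² = 162.4 kN/m, acting at H/3 = 2.167 m above the base.
Overturning moment M_o = P_a × H/3 = 162.4 × 2.167 = 351.9.
Resisting moment M_r = W × 1.77 = 368.2 × 1.77 = 651.7.
FS_overturning = M_r/M_o = 651.7/351.9 = 1.852.

1.85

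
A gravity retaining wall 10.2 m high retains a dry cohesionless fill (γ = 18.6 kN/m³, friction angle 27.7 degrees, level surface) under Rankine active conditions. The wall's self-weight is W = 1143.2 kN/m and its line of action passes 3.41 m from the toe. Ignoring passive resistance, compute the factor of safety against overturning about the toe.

3.24

K_a = tan²(45° − 27.7°/2) = 0.3653.
P_a = ½K_aγH² = 0.5×0.3653×18.6×10.2² = 353.5 kN/m, acting at H/3 = 3.400 m above the base.
Overturning moment M_o = P_a × H/3 = 353.5 × 3.400 = 1202.
Resisting moment M_r = W × 3.41 = 1143.2 × 3.41 = 3898.
FS_overturning = M_r/M_o = 3898/1202 = 3.244.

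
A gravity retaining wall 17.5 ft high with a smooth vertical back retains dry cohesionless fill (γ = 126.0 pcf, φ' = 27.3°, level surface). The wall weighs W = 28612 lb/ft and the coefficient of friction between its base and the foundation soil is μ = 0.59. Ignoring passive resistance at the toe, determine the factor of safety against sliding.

K_a = tan²(45° − 27.3°/2) = 0.3711.
P_a = ½K_aγH² = 0.5×0.3711×126.0×17.5² = 7161 lb/ft, acting at H/3 = 5.833 ft above the base.
FS_sliding = μW / P_a = 0.59×28612 / 7161 = 2.358.

2.36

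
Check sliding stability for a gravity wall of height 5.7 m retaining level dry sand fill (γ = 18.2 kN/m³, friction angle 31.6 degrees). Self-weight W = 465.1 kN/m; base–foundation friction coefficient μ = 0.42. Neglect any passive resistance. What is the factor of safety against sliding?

2.12

K_a = tan²(45° − 31.6°/2) = 0.3123.
P_a = ½K_aγH² = 0.5×0.3123×18.2×5.7² = 92.35 kN/m, acting at H/3 = 1.900 m above the base.
FS_sliding = μW / P_a = 0.42×465.1 / 92.35 = 2.115.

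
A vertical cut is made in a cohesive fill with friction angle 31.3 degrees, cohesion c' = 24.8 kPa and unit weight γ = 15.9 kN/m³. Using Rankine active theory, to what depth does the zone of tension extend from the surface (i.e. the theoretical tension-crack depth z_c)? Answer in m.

5.55 m

K_a = tan²(45° − 31.3°/2) = 0.3162; √K_a = 0.5623.
The active pressure is zero where K_a γ z = 2c√K_a, so z_c = 2c/(γ√K_a) = 2×24.8/(15.9×0.5623) = 5.548 m.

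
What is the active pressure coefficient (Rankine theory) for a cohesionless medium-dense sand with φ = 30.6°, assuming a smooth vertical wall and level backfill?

0.325

K_a = (1 − sin φ)/(1 + sin φ) = (1 − sin 30.6°)/(1 + sin 30.6°) = 0.3253.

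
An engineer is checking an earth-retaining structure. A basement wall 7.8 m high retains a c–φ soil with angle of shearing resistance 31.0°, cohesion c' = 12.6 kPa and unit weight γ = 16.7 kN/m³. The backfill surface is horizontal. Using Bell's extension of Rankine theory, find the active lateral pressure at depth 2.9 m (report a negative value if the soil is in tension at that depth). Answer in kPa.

1.24 kPa

K_a = (1 − sin φ)/(1 + sin φ) = 0.3201.
σ_a = K_a γ z − 2c√K_a = 0.3201×16.7×2.9 − 2×12.6×0.5658 = 1.245 kPa.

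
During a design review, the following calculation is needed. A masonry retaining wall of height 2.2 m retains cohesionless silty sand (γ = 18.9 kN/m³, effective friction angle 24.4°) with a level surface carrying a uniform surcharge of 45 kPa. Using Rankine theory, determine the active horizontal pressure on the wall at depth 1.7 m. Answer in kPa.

K_a = (1 − sin φ)/(1 + sin φ) = 0.4153.
σ_v = γz + q = 18.9 × 1.7 + 45 = 77.13 kPa.
σ_h = K_a σ_v = 0.4153 × 77.13 = 32.03 kPa.

32.0 kPa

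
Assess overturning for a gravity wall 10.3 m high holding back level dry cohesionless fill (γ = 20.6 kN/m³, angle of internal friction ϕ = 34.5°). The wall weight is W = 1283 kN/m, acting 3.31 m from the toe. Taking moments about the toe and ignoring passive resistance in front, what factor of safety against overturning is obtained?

4.09

K_a = tan²(45° − 34.5°/2) = 0.2768.
P_a = ½K_aγH² = 0.5×0.2768×20.6×10.3² = 302.5 kN/m, acting at H/3 = 3.433 m above the base.
Overturning moment M_o = P_a × H/3 = 302.5 × 3.433 = 1038.
Resisting moment M_r = W × 3.31 = 1283 × 3.31 = 4247.
FS_overturning = M_r/M_o = 4247/1038 = 4.089.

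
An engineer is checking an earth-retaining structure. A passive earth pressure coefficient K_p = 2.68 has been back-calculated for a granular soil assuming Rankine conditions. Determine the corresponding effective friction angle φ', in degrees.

K_p = (1+sin φ)/(1−sin φ) ⇒ sin φ = (K_p − 1)/(K_p + 1) = 0.4565.
φ = arcsin(0.4565) = 27.16°.

27.2°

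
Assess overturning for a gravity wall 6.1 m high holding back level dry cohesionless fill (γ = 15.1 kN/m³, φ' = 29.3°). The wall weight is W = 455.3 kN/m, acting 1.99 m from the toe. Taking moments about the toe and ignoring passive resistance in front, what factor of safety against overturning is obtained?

4.63

K_a = tan²(45° − 29.3°/2) = 0.3428.
P_a = ½K_aγH² = 0.5×0.3428×15.1×6.1² = 96.32 kN/m, acting at H/3 = 2.033 m above the base.
Overturning moment M_o = P_a × H/3 = 96.32 × 2.033 = 195.8.
Resisting moment M_r = W × 1.99 = 455.3 × 1.99 = 906.0.
FS_overturning = M_r/M_o = 906.0/195.8 = 4.626.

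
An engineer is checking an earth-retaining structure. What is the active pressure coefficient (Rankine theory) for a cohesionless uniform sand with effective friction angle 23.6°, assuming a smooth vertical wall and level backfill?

0.428

K_a = (1 − sin φ)/(1 + sin φ) = (1 − sin 23.6°)/(1 + sin 23.6°) = 0.4282.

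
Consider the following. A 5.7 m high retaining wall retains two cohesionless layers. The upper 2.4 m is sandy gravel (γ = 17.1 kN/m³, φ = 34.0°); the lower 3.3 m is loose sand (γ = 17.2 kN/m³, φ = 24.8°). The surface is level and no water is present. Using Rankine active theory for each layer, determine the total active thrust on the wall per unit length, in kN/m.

108 kN/m

K_a1 = tan²(45°−34.0°/2) = 0.2827; K_a2 = tan²(45°−24.8°/2) = 0.4090.
Layer 1: σ at base = K_a1 γ₁ h₁ = 11.60 kPa; P₁ = ½×11.60×2.4 = 13.92.
Layer 2: σ_v at top = γ₁h₁ = 41.04; σ_h top = K_a2×41.04 = 16.79; σ_h base = K_a2×(41.04+17.2×3.3) = 40.00.
P₂ = ½(16.79+40.00)×3.3 = 93.69. Total P_a = 13.92+93.69 = 107.6 kN/m.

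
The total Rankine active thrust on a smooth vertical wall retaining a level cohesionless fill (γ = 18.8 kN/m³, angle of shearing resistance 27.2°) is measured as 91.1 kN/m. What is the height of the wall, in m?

K_a = 0.3726. P_a = ½ K_a γ H² ⇒ H = √(2P_a/(K_a γ)).
H = √(2×91.1/(0.3726×18.8)) = 5.100 m.

5.10 m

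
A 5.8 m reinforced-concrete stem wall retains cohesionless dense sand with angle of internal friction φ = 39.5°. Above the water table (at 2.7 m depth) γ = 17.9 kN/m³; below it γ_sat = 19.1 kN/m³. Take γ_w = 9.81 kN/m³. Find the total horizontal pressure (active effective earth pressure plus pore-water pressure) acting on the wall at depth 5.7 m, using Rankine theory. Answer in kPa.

K_a = (1 − sin φ)/(1 + sin φ) = 0.2224.
γ' = 19.1 − 9.81 = 9.290 kN/m³.
Effective vertical stress at 5.7 m: σ'_v = 17.9×2.7 + 9.290×3.00 = 76.20 kPa.
σ'_h = K_a σ'_v = 0.2224 × 76.20 = 16.95 kPa; u = γ_w × 3.00 = 29.43 kPa.
Total σ_h = 16.95 + 29.43 = 46.38 kPa.

46.4 kPa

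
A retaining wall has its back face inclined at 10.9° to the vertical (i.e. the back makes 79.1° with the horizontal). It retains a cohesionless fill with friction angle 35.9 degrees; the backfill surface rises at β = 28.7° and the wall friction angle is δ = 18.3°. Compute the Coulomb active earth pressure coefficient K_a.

K_a = sin²(α+φ) / [sin²α · sin(α−δ) · (1 + √{sin(φ+δ)sin(φ−β) / (sin(α−δ)sin(α+β))})²].
With α = 79.1°, φ = 35.9°, δ = 18.3°, β = 28.7°: K_a = 0.5357.

0.536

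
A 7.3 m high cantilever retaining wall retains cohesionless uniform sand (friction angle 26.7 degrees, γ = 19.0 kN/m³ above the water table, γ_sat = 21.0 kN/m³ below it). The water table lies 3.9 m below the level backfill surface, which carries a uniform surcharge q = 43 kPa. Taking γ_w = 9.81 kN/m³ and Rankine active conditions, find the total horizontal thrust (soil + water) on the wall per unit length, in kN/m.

K_a = tan²(45° − φ/2) = 0.3800.
γ' = 21.0 − 9.81 = 11.19 kN/m³. h₂ = H − d_w = 3.4 m.
σ'_h: at surface K_a·q = 16.34; at WT K_a(q+γd_w) = 44.49; at base K_a(q+γd_w+γ'h₂) = 58.95 kPa.
P₁ = ½(16.34+44.49)×3.9 = 118.6; P₂ = ½(44.49+58.95)×3.4 = 175.9; P_w = ½γ_w h₂² = 56.70.
Total = 118.6+175.9+56.70 = 351.2 kN/m.

351 kN/m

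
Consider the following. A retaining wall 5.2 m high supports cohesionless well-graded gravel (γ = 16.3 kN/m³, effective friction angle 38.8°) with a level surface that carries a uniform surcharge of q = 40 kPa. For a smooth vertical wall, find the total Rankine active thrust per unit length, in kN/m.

98.3 kN/m

K_a = tan²(45° − φ/2) = 0.2296.
Soil triangle: ½ K_a γ H² = 0.5×0.2296×16.3×5.2² = 50.59 kN/m.
Surcharge rectangle: K_a q H = 0.2296×40×5.2 = 47.75 kN/m.
Total = 50.59 + 47.75 = 98.34 kN/m.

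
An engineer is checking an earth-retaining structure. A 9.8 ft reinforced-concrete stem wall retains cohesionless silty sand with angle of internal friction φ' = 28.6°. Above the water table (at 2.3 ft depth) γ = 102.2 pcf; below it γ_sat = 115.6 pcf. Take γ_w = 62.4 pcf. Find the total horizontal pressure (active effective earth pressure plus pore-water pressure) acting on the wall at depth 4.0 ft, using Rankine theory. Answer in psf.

K_a = (1 − sin φ)/(1 + sin φ) = 0.3525.
γ' = 115.6 − 62.4 = 53.20 pcf.
Effective vertical stress at 4.0 ft: σ'_v = 102.2×2.3 + 53.20×1.70 = 325.5 psf.
σ'_h = K_a σ'_v = 0.3525 × 325.5 = 114.8 psf; u = γ_w × 1.70 = 106.1 psf.
Total σ_h = 114.8 + 106.1 = 220.8 psf.

221 psf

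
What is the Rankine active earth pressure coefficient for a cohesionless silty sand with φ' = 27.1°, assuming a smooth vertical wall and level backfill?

K_a = tan²(45° − φ/2) = tan²(31.45°) = 0.3741.

0.374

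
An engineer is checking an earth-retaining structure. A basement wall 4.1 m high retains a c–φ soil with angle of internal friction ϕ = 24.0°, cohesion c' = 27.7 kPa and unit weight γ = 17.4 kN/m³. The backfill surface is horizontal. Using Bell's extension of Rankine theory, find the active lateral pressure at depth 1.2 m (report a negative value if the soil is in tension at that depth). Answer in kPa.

-27.2 kPa

K_a = (1 − sin φ)/(1 + sin φ) = 0.4217.
σ_a = K_a γ z − 2c√K_a = 0.4217×17.4×1.2 − 2×27.7×0.6494 = -27.17 kPa.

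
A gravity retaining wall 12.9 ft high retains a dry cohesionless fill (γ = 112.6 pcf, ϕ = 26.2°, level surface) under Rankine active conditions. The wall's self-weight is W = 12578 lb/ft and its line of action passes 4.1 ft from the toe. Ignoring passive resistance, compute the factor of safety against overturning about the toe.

3.30

K_a = tan²(45° − 26.2°/2) = 0.3874.
P_a = ½K_aγH² = 0.5×0.3874×112.6×12.9² = 3630 lb/ft, acting at H/3 = 4.300 ft above the base.
Overturning moment M_o = P_a × H/3 = 3630 × 4.300 = 15610.
Resisting moment M_r = W × 4.1 = 12578 × 4.1 = 51570.
FS_overturning = M_r/M_o = 51570/15610 = 3.304.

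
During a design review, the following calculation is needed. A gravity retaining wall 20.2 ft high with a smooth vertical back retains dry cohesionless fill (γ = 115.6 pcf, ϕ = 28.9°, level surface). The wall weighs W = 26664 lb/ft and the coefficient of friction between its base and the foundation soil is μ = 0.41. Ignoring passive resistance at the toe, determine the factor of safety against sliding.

K_a = tan²(45° − 28.9°/2) = 0.3484.
P_a = ½K_aγH² = 0.5×0.3484×115.6×20.2² = 8216 lb/ft, acting at H/3 = 6.733 ft above the base.
FS_sliding = μW / P_a = 0.41×26664 / 8216 = 1.331.

1.33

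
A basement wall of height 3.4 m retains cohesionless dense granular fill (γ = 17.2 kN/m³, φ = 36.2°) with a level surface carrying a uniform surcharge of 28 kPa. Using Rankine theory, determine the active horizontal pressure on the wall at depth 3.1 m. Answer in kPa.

20.9 kPa

K_a = (1 − sin φ)/(1 + sin φ) = 0.2574.
σ_v = γz + q = 17.2 × 3.1 + 28 = 81.32 kPa.
σ_h = K_a σ_v = 0.2574 × 81.32 = 20.93 kPa.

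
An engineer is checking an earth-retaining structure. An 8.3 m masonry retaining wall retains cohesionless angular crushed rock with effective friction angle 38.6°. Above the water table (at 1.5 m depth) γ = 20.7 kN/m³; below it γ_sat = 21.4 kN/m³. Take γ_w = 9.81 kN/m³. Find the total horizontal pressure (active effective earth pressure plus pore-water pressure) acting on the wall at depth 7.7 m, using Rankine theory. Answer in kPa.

84.7 kPa

K_a = (1 − sin φ)/(1 + sin φ) = 0.2316.
γ' = 21.4 − 9.81 = 11.59 kN/m³.
Effective vertical stress at 7.7 m: σ'_v = 20.7×1.5 + 11.59×6.20 = 102.9 kPa.
σ'_h = K_a σ'_v = 0.2316 × 102.9 = 23.84 kPa; u = γ_w × 6.20 = 60.82 kPa.
Total σ_h = 23.84 + 60.82 = 84.66 kPa.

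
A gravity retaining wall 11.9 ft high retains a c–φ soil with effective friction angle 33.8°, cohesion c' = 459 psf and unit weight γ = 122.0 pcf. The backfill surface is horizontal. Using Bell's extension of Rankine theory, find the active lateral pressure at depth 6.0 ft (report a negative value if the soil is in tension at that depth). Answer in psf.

-281 psf

K_a = (1 − sin φ)/(1 + sin φ) = 0.2851.
σ_a = K_a γ z − 2c√K_a = 0.2851×122.0×6.0 − 2×459×0.5340 = -281.5 psf.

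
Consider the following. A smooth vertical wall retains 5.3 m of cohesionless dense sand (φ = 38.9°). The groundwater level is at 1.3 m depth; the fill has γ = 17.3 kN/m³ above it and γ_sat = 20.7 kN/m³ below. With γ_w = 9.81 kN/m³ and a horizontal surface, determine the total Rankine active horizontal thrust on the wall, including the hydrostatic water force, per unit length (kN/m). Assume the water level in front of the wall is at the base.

K_a = tan²(45° − φ/2) = 0.2285.
γ' = 20.7 − 9.81 = 10.89 kN/m³. Depth below WT = 4.0 m.
σ'_h at WT = K_a γ d_w = 5.140 kPa; at base = 5.140 + K_a γ' × 4.0 = 15.09 kPa.
P₁ (0–1.3 m) = ½×5.140×1.3 = 3.341. P₂ (1.3–5.3 m) = ½(5.140+15.09)×4.0 = 40.47.
P_w = ½ γ_w h₂² = 0.5×9.81×4.0² = 78.48. Total = 3.341+40.47+78.48 = 122.3 kN/m.

122 kN/m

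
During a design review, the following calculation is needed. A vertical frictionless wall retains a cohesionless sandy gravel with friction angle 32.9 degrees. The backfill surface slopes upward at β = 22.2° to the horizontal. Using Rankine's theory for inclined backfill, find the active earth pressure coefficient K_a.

0.377

K_a = cos β · (cos β − √(cos²β − cos²φ)) / (cos β + √(cos²β − cos²φ)).
cos β = 0.9259, cos φ = 0.8396, √(cos²β − cos²φ) = 0.3902.
K_a = 0.9259 × (0.9259 − 0.3902)/(0.9259 + 0.3902) = 0.3768.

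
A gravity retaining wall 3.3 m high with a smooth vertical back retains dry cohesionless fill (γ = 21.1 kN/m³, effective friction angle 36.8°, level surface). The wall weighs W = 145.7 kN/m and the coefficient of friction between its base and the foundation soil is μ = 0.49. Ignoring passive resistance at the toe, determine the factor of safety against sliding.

K_a = tan²(45° − 36.8°/2) = 0.2508.
P_a = ½K_aγH² = 0.5×0.2508×21.1×3.3² = 28.81 kN/m, acting at H/3 = 1.100 m above the base.
FS_sliding = μW / P_a = 0.49×145.7 / 28.81 = 2.478.

2.48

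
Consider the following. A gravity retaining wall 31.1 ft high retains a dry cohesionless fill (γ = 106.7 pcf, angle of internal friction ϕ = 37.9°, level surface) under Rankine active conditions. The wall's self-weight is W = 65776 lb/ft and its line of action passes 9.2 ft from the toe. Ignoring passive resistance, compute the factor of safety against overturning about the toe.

4.73

K_a = tan²(45° − 37.9°/2) = 0.2389.
P_a = ½K_aγH² = 0.5×0.2389×106.7×31.1² = 12330 lb/ft, acting at H/3 = 10.37 ft above the base.
Overturning moment M_o = P_a × H/3 = 12330 × 10.37 = 127800.
Resisting moment M_r = W × 9.2 = 65776 × 9.2 = 605100.
FS_overturning = M_r/M_o = 605100/127800 = 4.735.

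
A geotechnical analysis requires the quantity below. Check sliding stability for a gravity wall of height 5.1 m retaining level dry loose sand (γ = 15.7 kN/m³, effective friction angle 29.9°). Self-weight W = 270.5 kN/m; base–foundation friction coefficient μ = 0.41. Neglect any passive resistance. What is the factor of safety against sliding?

K_a = tan²(45° − 29.9°/2) = 0.3347.
P_a = ½K_aγH² = 0.5×0.3347×15.7×5.1² = 68.33 kN/m, acting at H/3 = 1.700 m above the base.
FS_sliding = μW / P_a = 0.41×270.5 / 68.33 = 1.623.

1.62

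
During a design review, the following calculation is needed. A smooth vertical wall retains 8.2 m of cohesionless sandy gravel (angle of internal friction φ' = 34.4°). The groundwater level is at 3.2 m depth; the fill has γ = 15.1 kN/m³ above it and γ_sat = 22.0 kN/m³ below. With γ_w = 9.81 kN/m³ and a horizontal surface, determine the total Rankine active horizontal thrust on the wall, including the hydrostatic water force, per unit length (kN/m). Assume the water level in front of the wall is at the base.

K_a = tan²(45° − φ/2) = 0.2780.
γ' = 22.0 − 9.81 = 12.19 kN/m³. Depth below WT = 5.0 m.
σ'_h at WT = K_a γ d_w = 13.43 kPa; at base = 13.43 + K_a γ' × 5.0 = 30.38 kPa.
P₁ (0–3.2 m) = ½×13.43×3.2 = 21.49. P₂ (3.2–8.2 m) = ½(13.43+30.38)×5.0 = 109.5.
P_w = ½ γ_w h₂² = 0.5×9.81×5.0² = 122.6. Total = 21.49+109.5+122.6 = 253.6 kN/m.

254 kN/m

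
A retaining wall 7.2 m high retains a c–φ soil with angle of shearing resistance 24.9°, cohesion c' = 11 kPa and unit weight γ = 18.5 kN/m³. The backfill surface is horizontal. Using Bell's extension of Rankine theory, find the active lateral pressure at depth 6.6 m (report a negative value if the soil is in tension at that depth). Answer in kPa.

35.7 kPa

K_a = (1 − sin φ)/(1 + sin φ) = 0.4074.
σ_a = K_a γ z − 2c√K_a = 0.4074×18.5×6.6 − 2×11×0.6383 = 35.70 kPa.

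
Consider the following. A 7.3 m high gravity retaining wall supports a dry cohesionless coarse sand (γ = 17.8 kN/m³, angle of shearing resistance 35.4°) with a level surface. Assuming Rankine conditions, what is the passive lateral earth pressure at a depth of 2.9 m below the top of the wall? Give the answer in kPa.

K_p = (1 + sin φ)/(1 − sin φ) = 3.754.
σ_h = K_p γ z = 3.754 × 17.8 × 2.9 = 193.8 kPa.

194 kPa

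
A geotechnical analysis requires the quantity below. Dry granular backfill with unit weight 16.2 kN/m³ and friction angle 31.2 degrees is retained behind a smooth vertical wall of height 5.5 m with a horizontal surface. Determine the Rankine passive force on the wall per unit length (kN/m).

K_p = tan²(45° + φ/2) = 3.150.
P_p = ½ K_p γ H² = 0.5 × 3.150 × 16.2 × 5.5² = 771.7 kN/m.

772 kN/m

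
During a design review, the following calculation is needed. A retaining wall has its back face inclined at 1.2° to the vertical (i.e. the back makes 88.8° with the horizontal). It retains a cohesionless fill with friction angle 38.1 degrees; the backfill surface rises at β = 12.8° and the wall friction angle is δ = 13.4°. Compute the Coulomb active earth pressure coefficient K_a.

K_a = sin²(α+φ) / [sin²α · sin(α−δ) · (1 + √{sin(φ+δ)sin(φ−β) / (sin(α−δ)sin(α+β))})²].
With α = 88.8°, φ = 38.1°, δ = 13.4°, β = 12.8°: K_a = 0.2602.

0.260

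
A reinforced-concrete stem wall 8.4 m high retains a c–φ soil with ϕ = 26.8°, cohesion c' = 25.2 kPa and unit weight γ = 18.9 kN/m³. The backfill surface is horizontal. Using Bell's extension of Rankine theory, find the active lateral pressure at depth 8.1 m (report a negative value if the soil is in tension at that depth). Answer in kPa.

K_a = (1 − sin φ)/(1 + sin φ) = 0.3785.
σ_a = K_a γ z − 2c√K_a = 0.3785×18.9×8.1 − 2×25.2×0.6152 = 26.93 kPa.

26.9 kPa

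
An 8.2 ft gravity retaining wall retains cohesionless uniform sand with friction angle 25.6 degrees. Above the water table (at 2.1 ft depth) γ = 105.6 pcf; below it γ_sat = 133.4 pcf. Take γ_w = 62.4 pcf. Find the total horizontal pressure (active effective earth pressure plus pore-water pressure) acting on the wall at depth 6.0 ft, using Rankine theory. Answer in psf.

K_a = (1 − sin φ)/(1 + sin φ) = 0.3966.
γ' = 133.4 − 62.4 = 71.00 pcf.
Effective vertical stress at 6.0 ft: σ'_v = 105.6×2.1 + 71.00×3.90 = 498.7 psf.
σ'_h = K_a σ'_v = 0.3966 × 498.7 = 197.8 psf; u = γ_w × 3.90 = 243.4 psf.
Total σ_h = 197.8 + 243.4 = 441.1 psf.

441 psf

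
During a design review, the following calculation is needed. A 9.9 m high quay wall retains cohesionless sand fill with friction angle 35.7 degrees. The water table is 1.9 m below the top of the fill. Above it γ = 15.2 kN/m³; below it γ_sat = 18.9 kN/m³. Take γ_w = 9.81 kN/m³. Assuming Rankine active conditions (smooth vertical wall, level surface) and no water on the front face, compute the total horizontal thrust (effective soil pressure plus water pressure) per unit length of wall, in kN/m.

458 kN/m

K_a = tan²(45° − φ/2) = 0.2630.
γ' = 18.9 − 9.81 = 9.090 kN/m³. Depth below WT = 8.0 m.
σ'_h at WT = K_a γ d_w = 7.595 kPa; at base = 7.595 + K_a γ' × 8.0 = 26.72 kPa.
P₁ (0–1.9 m) = ½×7.595×1.9 = 7.215. P₂ (1.9–9.9 m) = ½(7.595+26.72)×8.0 = 137.3.
P_w = ½ γ_w h₂² = 0.5×9.81×8.0² = 313.9. Total = 7.215+137.3+313.9 = 458.4 kN/m.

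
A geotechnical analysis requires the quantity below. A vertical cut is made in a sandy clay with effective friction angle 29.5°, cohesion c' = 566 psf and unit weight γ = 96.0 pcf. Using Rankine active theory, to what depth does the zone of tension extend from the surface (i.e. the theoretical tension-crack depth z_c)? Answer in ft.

K_a = tan²(45° − 29.5°/2) = 0.3401; √K_a = 0.5832.
The active pressure is zero where K_a γ z = 2c√K_a, so z_c = 2c/(γ√K_a) = 2×566/(96.0×0.5832) = 20.22 ft.

20.2 ft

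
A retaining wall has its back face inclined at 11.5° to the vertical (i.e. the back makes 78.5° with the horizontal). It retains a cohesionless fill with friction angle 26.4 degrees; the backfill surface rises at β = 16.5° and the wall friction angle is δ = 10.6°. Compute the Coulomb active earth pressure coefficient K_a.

0.589

K_a = sin²(α+φ) / [sin²α · sin(α−δ) · (1 + √{sin(φ+δ)sin(φ−β) / (sin(α−δ)sin(α+β))})²].
With α = 78.5°, φ = 26.4°, δ = 10.6°, β = 16.5°: K_a = 0.5891.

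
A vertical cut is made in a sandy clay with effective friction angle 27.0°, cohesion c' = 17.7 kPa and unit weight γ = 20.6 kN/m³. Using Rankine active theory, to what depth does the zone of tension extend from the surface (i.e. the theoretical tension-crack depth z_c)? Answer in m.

2.80 m

K_a = tan²(45° − 27.0°/2) = 0.3755; √K_a = 0.6128.
The active pressure is zero where K_a γ z = 2c√K_a, so z_c = 2c/(γ√K_a) = 2×17.7/(20.6×0.6128) = 2.804 m.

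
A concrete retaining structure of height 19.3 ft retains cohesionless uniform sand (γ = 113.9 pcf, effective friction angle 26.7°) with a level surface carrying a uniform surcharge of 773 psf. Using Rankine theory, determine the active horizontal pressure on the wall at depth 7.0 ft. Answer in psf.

597 psf

K_a = (1 − sin φ)/(1 + sin φ) = 0.3800.
σ_v = γz + q = 113.9 × 7.0 + 773 = 1570 psf.
σ_h = K_a σ_v = 0.3800 × 1570 = 596.6 psf.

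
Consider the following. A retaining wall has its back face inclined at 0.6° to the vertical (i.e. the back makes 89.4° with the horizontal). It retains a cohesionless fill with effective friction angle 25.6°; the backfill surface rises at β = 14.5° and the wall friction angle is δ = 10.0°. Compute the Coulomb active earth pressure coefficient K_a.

0.464

K_a = sin²(α+φ) / [sin²α · sin(α−δ) · (1 + √{sin(φ+δ)sin(φ−β) / (sin(α−δ)sin(α+β))})²].
With α = 89.4°, φ = 25.6°, δ = 10.0°, β = 14.5°: K_a = 0.4636.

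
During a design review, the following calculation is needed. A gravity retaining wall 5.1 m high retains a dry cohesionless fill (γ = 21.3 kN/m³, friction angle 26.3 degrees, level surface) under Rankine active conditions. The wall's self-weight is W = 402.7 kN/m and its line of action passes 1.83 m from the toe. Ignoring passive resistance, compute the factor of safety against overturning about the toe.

4.05

K_a = tan²(45° − 26.3°/2) = 0.3859.
P_a = ½K_aγH² = 0.5×0.3859×21.3×5.1² = 106.9 kN/m, acting at H/3 = 1.700 m above the base.
Overturning moment M_o = P_a × H/3 = 106.9 × 1.700 = 181.7.
Resisting moment M_r = W × 1.83 = 402.7 × 1.83 = 736.9.
FS_overturning = M_r/M_o = 736.9/181.7 = 4.055.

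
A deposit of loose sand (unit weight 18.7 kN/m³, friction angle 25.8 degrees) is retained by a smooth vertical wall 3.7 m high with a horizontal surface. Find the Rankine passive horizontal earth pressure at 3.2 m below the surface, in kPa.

K_p = (1 + sin φ)/(1 − sin φ) = 2.541.
σ_h = K_p γ z = 2.541 × 18.7 × 3.2 = 152.1 kPa.

152 kPa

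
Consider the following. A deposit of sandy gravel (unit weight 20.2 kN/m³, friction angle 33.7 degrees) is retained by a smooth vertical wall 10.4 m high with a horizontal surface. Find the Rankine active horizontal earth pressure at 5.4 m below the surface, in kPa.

K_a = (1 − sin φ)/(1 + sin φ) = 0.2863.
σ_h = K_a γ z = 0.2863 × 20.2 × 5.4 = 31.23 kPa.

31.2 kPa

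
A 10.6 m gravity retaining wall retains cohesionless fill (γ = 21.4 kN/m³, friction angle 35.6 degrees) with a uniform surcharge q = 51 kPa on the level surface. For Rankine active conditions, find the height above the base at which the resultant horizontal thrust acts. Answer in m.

K_a = 0.2641.
Triangular part P₁ = ½K_aγH² = 317.5 at H/3 = 3.533 m; rectangular part P₂ = K_a q H = 142.8 at H/2 = 5.300 m.
ȳ = (P₁·3.533 + P₂·5.300)/(P₁+P₂) = 4.081 m.

4.08 m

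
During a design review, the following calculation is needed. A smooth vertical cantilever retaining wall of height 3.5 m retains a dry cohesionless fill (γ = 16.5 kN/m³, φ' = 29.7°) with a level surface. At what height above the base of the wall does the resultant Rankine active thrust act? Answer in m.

K_a = 0.3374.
The pressure distribution is triangular, so the resultant acts at H/3 above the base = 3.5/3 = 1.167 m.

1.17 m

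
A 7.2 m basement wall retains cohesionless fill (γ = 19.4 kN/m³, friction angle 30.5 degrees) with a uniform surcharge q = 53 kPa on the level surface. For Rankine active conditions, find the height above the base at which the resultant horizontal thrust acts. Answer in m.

K_a = 0.3267.
Triangular part P₁ = ½K_aγH² = 164.3 at H/3 = 2.400 m; rectangular part P₂ = K_a q H = 124.7 at H/2 = 3.600 m.
ȳ = (P₁·2.400 + P₂·3.600)/(P₁+P₂) = 2.918 m.

2.92 m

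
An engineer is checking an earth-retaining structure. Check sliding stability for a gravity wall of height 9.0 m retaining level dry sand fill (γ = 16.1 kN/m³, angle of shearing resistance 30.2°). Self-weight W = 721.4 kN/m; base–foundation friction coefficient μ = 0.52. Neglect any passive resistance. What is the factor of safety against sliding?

K_a = tan²(45° − 30.2°/2) = 0.3307.
P_a = ½K_aγH² = 0.5×0.3307×16.1×9.0² = 215.6 kN/m, acting at H/3 = 3.000 m above the base.
FS_sliding = μW / P_a = 0.52×721.4 / 215.6 = 1.740.

1.74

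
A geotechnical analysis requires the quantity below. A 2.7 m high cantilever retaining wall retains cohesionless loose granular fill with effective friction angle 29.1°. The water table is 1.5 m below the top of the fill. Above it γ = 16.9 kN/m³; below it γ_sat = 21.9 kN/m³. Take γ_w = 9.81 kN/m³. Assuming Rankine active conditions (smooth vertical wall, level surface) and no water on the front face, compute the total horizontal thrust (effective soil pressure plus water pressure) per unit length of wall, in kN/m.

K_a = tan²(45° − φ/2) = 0.3456.
γ' = 21.9 − 9.81 = 12.09 kN/m³. Depth below WT = 1.2 m.
σ'_h at WT = K_a γ d_w = 8.761 kPa; at base = 8.761 + K_a γ' × 1.2 = 13.77 kPa.
P₁ (0–1.5 m) = ½×8.761×1.5 = 6.571. P₂ (1.5–2.7 m) = ½(8.761+13.77)×1.2 = 13.52.
P_w = ½ γ_w h₂² = 0.5×9.81×1.2² = 7.063. Total = 6.571+13.52+7.063 = 27.15 kN/m.

27.2 kN/m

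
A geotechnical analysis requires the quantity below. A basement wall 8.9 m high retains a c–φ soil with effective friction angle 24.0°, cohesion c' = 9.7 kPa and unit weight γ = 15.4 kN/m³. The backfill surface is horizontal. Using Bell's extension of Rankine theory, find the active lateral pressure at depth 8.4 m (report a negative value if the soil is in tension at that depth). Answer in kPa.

K_a = (1 − sin φ)/(1 + sin φ) = 0.4217.
σ_a = K_a γ z − 2c√K_a = 0.4217×15.4×8.4 − 2×9.7×0.6494 = 41.96 kPa.

42.0 kPa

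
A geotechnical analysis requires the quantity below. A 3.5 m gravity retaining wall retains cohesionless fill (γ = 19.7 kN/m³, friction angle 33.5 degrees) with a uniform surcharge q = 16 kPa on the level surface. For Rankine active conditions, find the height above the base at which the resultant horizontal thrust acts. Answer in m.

K_a = 0.2887.
Triangular part P₁ = ½K_aγH² = 34.84 at H/3 = 1.167 m; rectangular part P₂ = K_a q H = 16.17 at H/2 = 1.750 m.
ȳ = (P₁·1.167 + P₂·1.750)/(P₁+P₂) = 1.352 m.

1.35 m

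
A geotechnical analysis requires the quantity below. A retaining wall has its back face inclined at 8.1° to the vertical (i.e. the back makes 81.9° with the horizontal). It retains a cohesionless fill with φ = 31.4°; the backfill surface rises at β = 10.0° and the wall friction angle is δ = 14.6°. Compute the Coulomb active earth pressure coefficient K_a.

K_a = sin²(α+φ) / [sin²α · sin(α−δ) · (1 + √{sin(φ+δ)sin(φ−β) / (sin(α−δ)sin(α+β))})²].
With α = 81.9°, φ = 31.4°, δ = 14.6°, β = 10.0°: K_a = 0.3967.

0.397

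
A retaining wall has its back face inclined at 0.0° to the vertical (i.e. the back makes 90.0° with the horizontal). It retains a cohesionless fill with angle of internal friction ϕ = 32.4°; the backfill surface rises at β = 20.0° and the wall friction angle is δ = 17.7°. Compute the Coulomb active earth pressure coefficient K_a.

K_a = sin²(α+φ) / [sin²α · sin(α−δ) · (1 + √{sin(φ+δ)sin(φ−β) / (sin(α−δ)sin(α+β))})²].
With α = 90.0°, φ = 32.4°, δ = 17.7°, β = 20.0°: K_a = 0.3665.

0.366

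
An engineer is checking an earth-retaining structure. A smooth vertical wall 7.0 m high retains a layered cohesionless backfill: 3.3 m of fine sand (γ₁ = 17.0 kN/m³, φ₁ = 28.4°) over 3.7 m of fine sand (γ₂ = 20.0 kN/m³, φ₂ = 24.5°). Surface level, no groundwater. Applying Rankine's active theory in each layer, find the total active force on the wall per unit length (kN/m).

K_a1 = tan²(45°−28.4°/2) = 0.3554; K_a2 = tan²(45°−24.5°/2) = 0.4137.
Layer 1: σ at base = K_a1 γ₁ h₁ = 19.94 kPa; P₁ = ½×19.94×3.3 = 32.89.
Layer 2: σ_v at top = γ₁h₁ = 56.10; σ_h top = K_a2×56.10 = 23.21; σ_h base = K_a2×(56.10+20.0×3.7) = 53.83.
P₂ = ½(23.21+53.83)×3.7 = 142.5. Total P_a = 32.89+142.5 = 175.4 kN/m.

175 kN/m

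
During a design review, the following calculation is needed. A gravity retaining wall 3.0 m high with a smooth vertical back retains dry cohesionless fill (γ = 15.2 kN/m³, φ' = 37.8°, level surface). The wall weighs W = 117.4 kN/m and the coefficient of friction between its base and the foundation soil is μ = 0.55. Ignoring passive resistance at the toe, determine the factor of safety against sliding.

3.93

K_a = tan²(45° − 37.8°/2) = 0.2400.
P_a = ½K_aγH² = 0.5×0.2400×15.2×3.0² = 16.42 kN/m, acting at H/3 = 1.000 m above the base.
FS_sliding = μW / P_a = 0.55×117.4 / 16.42 = 3.933.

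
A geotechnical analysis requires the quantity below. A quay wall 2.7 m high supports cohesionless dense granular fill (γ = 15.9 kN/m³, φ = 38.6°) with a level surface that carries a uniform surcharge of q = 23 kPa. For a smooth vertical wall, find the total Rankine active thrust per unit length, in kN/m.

K_a = tan²(45° − φ/2) = 0.2316.
Soil triangle: ½ K_a γ H² = 0.5×0.2316×15.9×2.7² = 13.42 kN/m.
Surcharge rectangle: K_a q H = 0.2316×23×2.7 = 14.38 kN/m.
Total = 13.42 + 14.38 = 27.81 kN/m.

27.8 kN/m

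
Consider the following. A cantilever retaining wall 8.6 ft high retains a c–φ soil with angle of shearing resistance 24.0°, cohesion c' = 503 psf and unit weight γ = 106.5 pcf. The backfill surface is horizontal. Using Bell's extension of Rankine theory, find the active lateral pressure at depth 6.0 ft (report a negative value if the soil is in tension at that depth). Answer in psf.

-384 psf

K_a = (1 − sin φ)/(1 + sin φ) = 0.4217.
σ_a = K_a γ z − 2c√K_a = 0.4217×106.5×6.0 − 2×503×0.6494 = -383.8 psf.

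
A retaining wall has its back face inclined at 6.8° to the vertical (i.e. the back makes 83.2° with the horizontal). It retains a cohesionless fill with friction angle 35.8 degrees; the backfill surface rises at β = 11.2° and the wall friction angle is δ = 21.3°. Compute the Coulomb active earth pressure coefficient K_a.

K_a = sin²(α+φ) / [sin²α · sin(α−δ) · (1 + √{sin(φ+δ)sin(φ−β) / (sin(α−δ)sin(α+β))})²].
With α = 83.2°, φ = 35.8°, δ = 21.3°, β = 11.2°: K_a = 0.3309.

0.331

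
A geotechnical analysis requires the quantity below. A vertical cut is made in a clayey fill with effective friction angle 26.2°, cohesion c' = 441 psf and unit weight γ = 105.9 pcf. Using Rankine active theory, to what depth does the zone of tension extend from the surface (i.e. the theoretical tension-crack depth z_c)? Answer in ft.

13.4 ft

K_a = tan²(45° − 26.2°/2) = 0.3874; √K_a = 0.6224.
The active pressure is zero where K_a γ z = 2c√K_a, so z_c = 2c/(γ√K_a) = 2×441/(105.9×0.6224) = 13.38 ft.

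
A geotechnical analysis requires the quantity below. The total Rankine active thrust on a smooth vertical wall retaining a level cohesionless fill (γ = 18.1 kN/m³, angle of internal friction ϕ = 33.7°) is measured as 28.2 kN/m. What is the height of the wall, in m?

K_a = 0.2863. P_a = ½ K_a γ H² ⇒ H = √(2P_a/(K_a γ)).
H = √(2×28.2/(0.2863×18.1)) = 3.299 m.

3.30 m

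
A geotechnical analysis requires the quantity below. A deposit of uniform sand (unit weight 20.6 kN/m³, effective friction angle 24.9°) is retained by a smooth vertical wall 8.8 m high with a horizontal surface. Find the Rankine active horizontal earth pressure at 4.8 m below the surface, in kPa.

K_a = (1 − sin φ)/(1 + sin φ) = 0.4074.
σ_h = K_a γ z = 0.4074 × 20.6 × 4.8 = 40.29 kPa.

40.3 kPa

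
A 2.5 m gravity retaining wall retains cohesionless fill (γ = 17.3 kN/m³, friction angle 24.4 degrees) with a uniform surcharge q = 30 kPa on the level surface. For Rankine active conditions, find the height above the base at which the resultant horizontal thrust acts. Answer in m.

1.08 m

K_a = 0.4153.
Triangular part P₁ = ½K_aγH² = 22.45 at H/3 = 0.8333 m; rectangular part P₂ = K_a q H = 31.15 at H/2 = 1.250 m.
ȳ = (P₁·0.8333 + P₂·1.250)/(P₁+P₂) = 1.075 m.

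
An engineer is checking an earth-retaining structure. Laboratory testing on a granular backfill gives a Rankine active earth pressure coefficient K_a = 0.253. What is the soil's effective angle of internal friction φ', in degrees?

K_a = tan²(45° − φ/2) ⇒ 45° − φ/2 = arctan(√0.253) = 26.70°.
φ = 2(45° − 26.70°) = 36.60°.

36.6°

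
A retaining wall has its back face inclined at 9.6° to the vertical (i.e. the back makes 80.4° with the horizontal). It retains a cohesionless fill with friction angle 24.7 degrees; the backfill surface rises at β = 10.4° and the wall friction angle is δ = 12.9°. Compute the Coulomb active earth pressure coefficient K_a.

0.527

K_a = sin²(α+φ) / [sin²α · sin(α−δ) · (1 + √{sin(φ+δ)sin(φ−β) / (sin(α−δ)sin(α+β))})²].
With α = 80.4°, φ = 24.7°, δ = 12.9°, β = 10.4°: K_a = 0.5266.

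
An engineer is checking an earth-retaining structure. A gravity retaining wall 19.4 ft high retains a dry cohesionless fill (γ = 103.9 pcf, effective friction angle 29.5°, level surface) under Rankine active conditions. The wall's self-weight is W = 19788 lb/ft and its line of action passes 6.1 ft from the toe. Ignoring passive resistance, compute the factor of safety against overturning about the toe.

K_a = tan²(45° − 29.5°/2) = 0.3401.
P_a = ½K_aγH² = 0.5×0.3401×103.9×19.4² = 6650 lb/ft, acting at H/3 = 6.467 ft above the base.
Overturning moment M_o = P_a × H/3 = 6650 × 6.467 = 43000.
Resisting moment M_r = W × 6.1 = 19788 × 6.1 = 120700.
FS_overturning = M_r/M_o = 120700/43000 = 2.807.

2.81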